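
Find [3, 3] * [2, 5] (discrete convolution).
y[0] = 3×2 = 6; y[1] = 3×5 + 3×2 = 21; y[2] = 3×5 = 15

[6, 21, 15]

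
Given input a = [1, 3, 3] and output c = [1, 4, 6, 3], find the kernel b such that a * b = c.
Output length 4 = len(a) + len(b) - 1 ⇒ len(b) = 2. Solve b forward using b[k] = (c[k] - Σ_{i≥1} a[i]·b[k-i]) / a[0]: b[0] = c[0] / a[0] = 1 / 1 = 1; b[1] = (c[1] - 3×1) / a[0] = (4 - 3×1) / 1 = 1. So b = [1, 1]. Forward-check [1, 3, 3] * [1, 1]: c[0] = 1×1 = 1; c[1] = 1×1 + 3×1 = 4; c[2] = 3×1 + 3×1 = 6; c[3] = 3×1 = 3 → [1, 4, 6, 3] ✓

[1, 1]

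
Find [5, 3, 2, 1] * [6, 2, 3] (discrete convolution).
y[0] = 5×6 = 30; y[1] = 5×2 + 3×6 = 28; y[2] = 5×3 + 3×2 + 2×6 = 33; y[3] = 3×3 + 2×2 + 1×6 = 19; y[4] = 2×3 + 1×2 = 8; y[5] = 1×3 = 3

[30, 28, 33, 19, 8, 3]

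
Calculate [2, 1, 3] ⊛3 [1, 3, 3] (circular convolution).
Use y[k] = Σ_j f[j]·g[(k-j) mod 3]. y[0] = 2×1 + 1×3 + 3×3 = 14; y[1] = 2×3 + 1×1 + 3×3 = 16; y[2] = 2×3 + 1×3 + 3×1 = 12. Result: [14, 16, 12]

[14, 16, 12]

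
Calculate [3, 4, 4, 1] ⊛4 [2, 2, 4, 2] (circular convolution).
Use y[k] = Σ_j x[j]·h[(k-j) mod 4]. y[0] = 3×2 + 4×2 + 4×4 + 1×2 = 32; y[1] = 3×2 + 4×2 + 4×2 + 1×4 = 26; y[2] = 3×4 + 4×2 + 4×2 + 1×2 = 30; y[3] = 3×2 + 4×4 + 4×2 + 1×2 = 32. Result: [32, 26, 30, 32]

[32, 26, 30, 32]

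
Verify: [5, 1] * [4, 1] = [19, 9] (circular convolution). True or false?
Recompute circular convolution of [5, 1] and [4, 1]: y[0] = 5×4 + 1×1 = 21; y[1] = 5×1 + 1×4 = 9 → [21, 9]. Compare to given [19, 9]: they differ at index 0: given 19, correct 21, so answer: No

No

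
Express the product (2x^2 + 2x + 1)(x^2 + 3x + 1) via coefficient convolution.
Ascending coefficients: a = [1, 2, 2], b = [1, 3, 1]. c[0] = 1×1 = 1; c[1] = 1×3 + 2×1 = 5; c[2] = 1×1 + 2×3 + 2×1 = 9; c[3] = 2×1 + 2×3 = 8; c[4] = 2×1 = 2. Result coefficients: [1, 5, 9, 8, 2] → 2x^4 + 8x^3 + 9x^2 + 5x + 1

2x^4 + 8x^3 + 9x^2 + 5x + 1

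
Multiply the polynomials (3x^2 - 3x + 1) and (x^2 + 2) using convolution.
Ascending coefficients: a = [1, -3, 3], b = [2, 0, 1]. c[0] = 1×2 = 2; c[1] = 1×0 + -3×2 = -6; c[2] = 1×1 + -3×0 + 3×2 = 7; c[3] = -3×1 + 3×0 = -3; c[4] = 3×1 = 3. Result coefficients: [2, -6, 7, -3, 3] → 3x^4 - 3x^3 + 7x^2 - 6x + 2

3x^4 - 3x^3 + 7x^2 - 6x + 2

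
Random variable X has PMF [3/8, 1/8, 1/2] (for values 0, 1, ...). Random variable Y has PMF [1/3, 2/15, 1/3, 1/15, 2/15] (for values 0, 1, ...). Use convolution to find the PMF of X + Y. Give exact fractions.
P(X+Y=k) = Σ_i P(X=i)·P(Y=k-i) — a convolution of [3/8, 1/8, 1/2] and [1/3, 2/15, 1/3, 1/15, 2/15]. P(X+Y=0) = (3/8)×(1/3) = 1/8; P(X+Y=1) = (3/8)×(2/15) + (1/8)×(1/3) = 1/20 + 1/24 = 11/120; P(X+Y=2) = (3/8)×(1/3) + (1/8)×(2/15) + (1/2)×(1/3) = 1/8 + 1/60 + 1/6 = 37/120; P(X+Y=3) = (3/8)×(1/15) + (1/8)×(1/3) + (1/2)×(2/15) = 1/40 + 1/24 + 1/15 = 2/15; P(X+Y=4) = (3/8)×(2/15) + (1/8)×(1/15) + (1/2)×(1/3) = 1/20 + 1/120 + 1/6 = 9/40; P(X+Y=5) = (1/8)×(2/15) + (1/2)×(1/15) = 1/60 + 1/30 = 1/20; P(X+Y=6) = (1/2)×(2/15) = 1/15. PMF: [1/8, 11/120, 37/120, 2/15, 9/40, 1/20, 1/15] (sums to 1 ✓)

[1/8, 11/120, 37/120, 2/15, 9/40, 1/20, 1/15]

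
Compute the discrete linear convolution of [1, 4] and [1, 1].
y[0] = 1×1 = 1; y[1] = 1×1 + 4×1 = 5; y[2] = 4×1 = 4

[1, 5, 4]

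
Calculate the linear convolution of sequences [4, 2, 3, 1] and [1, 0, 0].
y[0] = 4×1 = 4; y[1] = 4×0 + 2×1 = 2; y[2] = 4×0 + 2×0 + 3×1 = 3; y[3] = 2×0 + 3×0 + 1×1 = 1; y[4] = 3×0 + 1×0 = 0; y[5] = 1×0 = 0

[4, 2, 3, 1, 0, 0]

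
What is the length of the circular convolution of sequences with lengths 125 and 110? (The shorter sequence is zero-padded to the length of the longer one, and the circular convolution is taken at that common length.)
Circular convolution (zero-padding the shorter input) has length max(m, n) = max(125, 110) = 125

125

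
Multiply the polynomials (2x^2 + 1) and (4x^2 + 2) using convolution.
Ascending coefficients: a = [1, 0, 2], b = [2, 0, 4]. c[0] = 1×2 = 2; c[1] = 1×0 + 0×2 = 0; c[2] = 1×4 + 0×0 + 2×2 = 8; c[3] = 0×4 + 2×0 = 0; c[4] = 2×4 = 8. Result coefficients: [2, 0, 8, 0, 8] → 8x^4 + 8x^2 + 2

8x^4 + 8x^2 + 2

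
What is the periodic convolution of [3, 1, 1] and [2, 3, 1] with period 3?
Use y[k] = Σ_j f[j]·g[(k-j) mod 3]. y[0] = 3×2 + 1×1 + 1×3 = 10; y[1] = 3×3 + 1×2 + 1×1 = 12; y[2] = 3×1 + 1×3 + 1×2 = 8. Result: [10, 12, 8]

[10, 12, 8]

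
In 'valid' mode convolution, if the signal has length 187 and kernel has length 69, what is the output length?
'Valid' mode counts only positions where the kernel fully overlaps the signal: m - n + 1 = 187 - 69 + 1 = 119

119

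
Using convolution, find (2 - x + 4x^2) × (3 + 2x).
Ascending coefficients: a = [2, -1, 4], b = [3, 2]. c[0] = 2×3 = 6; c[1] = 2×2 + -1×3 = 1; c[2] = -1×2 + 4×3 = 10; c[3] = 4×2 = 8. Result coefficients: [6, 1, 10, 8] → 6 + x + 10x^2 + 8x^3

6 + x + 10x^2 + 8x^3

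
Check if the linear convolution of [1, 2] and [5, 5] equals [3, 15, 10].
Recompute linear convolution of [1, 2] and [5, 5]: y[0] = 1×5 = 5; y[1] = 1×5 + 2×5 = 15; y[2] = 2×5 = 10 → [5, 15, 10]. Compare to given [3, 15, 10]: they differ at index 0: given 3, correct 5, so answer: No

No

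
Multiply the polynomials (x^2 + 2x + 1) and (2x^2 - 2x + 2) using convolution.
Ascending coefficients: a = [1, 2, 1], b = [2, -2, 2]. c[0] = 1×2 = 2; c[1] = 1×-2 + 2×2 = 2; c[2] = 1×2 + 2×-2 + 1×2 = 0; c[3] = 2×2 + 1×-2 = 2; c[4] = 1×2 = 2. Result coefficients: [2, 2, 0, 2, 2] → 2x^4 + 2x^3 + 2x + 2

2x^4 + 2x^3 + 2x + 2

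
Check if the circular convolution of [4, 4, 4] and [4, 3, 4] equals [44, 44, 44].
Recompute circular convolution of [4, 4, 4] and [4, 3, 4]: y[0] = 4×4 + 4×4 + 4×3 = 44; y[1] = 4×3 + 4×4 + 4×4 = 44; y[2] = 4×4 + 4×3 + 4×4 = 44 → [44, 44, 44]. Given [44, 44, 44] matches, so answer: Yes

Yes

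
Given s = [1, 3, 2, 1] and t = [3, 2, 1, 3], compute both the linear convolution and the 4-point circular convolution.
Linear: y_lin[0] = 1×3 = 3; y_lin[1] = 1×2 + 3×3 = 11; y_lin[2] = 1×1 + 3×2 + 2×3 = 13; y_lin[3] = 1×3 + 3×1 + 2×2 + 1×3 = 13; y_lin[4] = 3×3 + 2×1 + 1×2 = 13; y_lin[5] = 2×3 + 1×1 = 7; y_lin[6] = 1×3 = 3 → [3, 11, 13, 13, 13, 7, 3]. Circular (length 4): y[0] = 1×3 + 3×3 + 2×1 + 1×2 = 16; y[1] = 1×2 + 3×3 + 2×3 + 1×1 = 18; y[2] = 1×1 + 3×2 + 2×3 + 1×3 = 16; y[3] = 1×3 + 3×1 + 2×2 + 1×3 = 13 → [16, 18, 16, 13]

Linear: [3, 11, 13, 13, 13, 7, 3], Circular: [16, 18, 16, 13]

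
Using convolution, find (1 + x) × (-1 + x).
Ascending coefficients: a = [1, 1], b = [-1, 1]. c[0] = 1×-1 = -1; c[1] = 1×1 + 1×-1 = 0; c[2] = 1×1 = 1. Result coefficients: [-1, 0, 1] → -1 + x^2

-1 + x^2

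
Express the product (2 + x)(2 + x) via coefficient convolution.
Ascending coefficients: a = [2, 1], b = [2, 1]. c[0] = 2×2 = 4; c[1] = 2×1 + 1×2 = 4; c[2] = 1×1 = 1. Result coefficients: [4, 4, 1] → 4 + 4x + x^2

4 + 4x + x^2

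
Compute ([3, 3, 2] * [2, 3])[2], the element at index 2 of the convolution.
Use y[k] = Σ_i a[i]·b[k-i] at k=2. y[2] = 3×3 + 2×2 = 13

13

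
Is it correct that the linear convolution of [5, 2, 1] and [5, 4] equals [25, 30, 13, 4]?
Recompute linear convolution of [5, 2, 1] and [5, 4]: y[0] = 5×5 = 25; y[1] = 5×4 + 2×5 = 30; y[2] = 2×4 + 1×5 = 13; y[3] = 1×4 = 4 → [25, 30, 13, 4]. Given [25, 30, 13, 4] matches, so answer: Yes

Yes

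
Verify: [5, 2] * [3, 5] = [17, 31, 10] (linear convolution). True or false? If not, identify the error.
Recompute linear convolution of [5, 2] and [3, 5]: y[0] = 5×3 = 15; y[1] = 5×5 + 2×3 = 31; y[2] = 2×5 = 10 → [15, 31, 10]. Compare to given [17, 31, 10]: they differ at index 0: given 17, correct 15, so answer: No

No. Error at index 0: given 17, correct 15.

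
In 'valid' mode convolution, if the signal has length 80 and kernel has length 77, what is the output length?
'Valid' mode counts only positions where the kernel fully overlaps the signal: m - n + 1 = 80 - 77 + 1 = 4

4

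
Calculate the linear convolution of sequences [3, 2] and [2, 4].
y[0] = 3×2 = 6; y[1] = 3×4 + 2×2 = 16; y[2] = 2×4 = 8

[6, 16, 8]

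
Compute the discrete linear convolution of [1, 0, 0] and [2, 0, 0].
y[0] = 1×2 = 2; y[1] = 1×0 + 0×2 = 0; y[2] = 1×0 + 0×0 + 0×2 = 0; y[3] = 0×0 + 0×0 = 0; y[4] = 0×0 = 0

[2, 0, 0, 0, 0]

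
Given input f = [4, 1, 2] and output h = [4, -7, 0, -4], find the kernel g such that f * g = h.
Output length 4 = len(f) + len(g) - 1 ⇒ len(g) = 2. Solve g forward using g[k] = (h[k] - Σ_{i≥1} f[i]·g[k-i]) / f[0]: g[0] = h[0] / f[0] = 4 / 4 = 1; g[1] = (h[1] - 1×1) / f[0] = (-7 - 1×1) / 4 = -2. So g = [1, -2]. Forward-check [4, 1, 2] * [1, -2]: h[0] = 4×1 = 4; h[1] = 4×-2 + 1×1 = -7; h[2] = 1×-2 + 2×1 = 0; h[3] = 2×-2 = -4 → [4, -7, 0, -4] ✓

[1, -2]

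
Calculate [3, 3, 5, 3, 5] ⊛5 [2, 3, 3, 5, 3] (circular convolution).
Use y[k] = Σ_j x[j]·h[(k-j) mod 5]. y[0] = 3×2 + 3×3 + 5×5 + 3×3 + 5×3 = 64; y[1] = 3×3 + 3×2 + 5×3 + 3×5 + 5×3 = 60; y[2] = 3×3 + 3×3 + 5×2 + 3×3 + 5×5 = 62; y[3] = 3×5 + 3×3 + 5×3 + 3×2 + 5×3 = 60; y[4] = 3×3 + 3×5 + 5×3 + 3×3 + 5×2 = 58. Result: [64, 60, 62, 60, 58]

[64, 60, 62, 60, 58]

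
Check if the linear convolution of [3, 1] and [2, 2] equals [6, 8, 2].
Recompute linear convolution of [3, 1] and [2, 2]: y[0] = 3×2 = 6; y[1] = 3×2 + 1×2 = 8; y[2] = 1×2 = 2 → [6, 8, 2]. Given [6, 8, 2] matches, so answer: Yes

Yes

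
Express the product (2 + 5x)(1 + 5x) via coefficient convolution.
Ascending coefficients: a = [2, 5], b = [1, 5]. c[0] = 2×1 = 2; c[1] = 2×5 + 5×1 = 15; c[2] = 5×5 = 25. Result coefficients: [2, 15, 25] → 2 + 15x + 25x^2

2 + 15x + 25x^2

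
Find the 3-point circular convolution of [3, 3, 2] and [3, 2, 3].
Use y[k] = Σ_j f[j]·g[(k-j) mod 3]. y[0] = 3×3 + 3×3 + 2×2 = 22; y[1] = 3×2 + 3×3 + 2×3 = 21; y[2] = 3×3 + 3×2 + 2×3 = 21. Result: [22, 21, 21]

[22, 21, 21]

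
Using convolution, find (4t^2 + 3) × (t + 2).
Ascending coefficients: a = [3, 0, 4], b = [2, 1]. c[0] = 3×2 = 6; c[1] = 3×1 + 0×2 = 3; c[2] = 0×1 + 4×2 = 8; c[3] = 4×1 = 4. Result coefficients: [6, 3, 8, 4] → 4t^3 + 8t^2 + 3t + 6

4t^3 + 8t^2 + 3t + 6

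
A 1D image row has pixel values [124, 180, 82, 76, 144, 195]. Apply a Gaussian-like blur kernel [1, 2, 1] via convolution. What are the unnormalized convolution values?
Convolve image row [124, 180, 82, 76, 144, 195] with kernel [1, 2, 1]: y[0] = 124×1 = 124; y[1] = 124×2 + 180×1 = 428; y[2] = 124×1 + 180×2 + 82×1 = 566; y[3] = 180×1 + 82×2 + 76×1 = 420; y[4] = 82×1 + 76×2 + 144×1 = 378; y[5] = 76×1 + 144×2 + 195×1 = 559; y[6] = 144×1 + 195×2 = 534; y[7] = 195×1 = 195 → [124, 428, 566, 420, 378, 559, 534, 195]. Normalization factor = sum(kernel) = 4.

[124, 428, 566, 420, 378, 559, 534, 195]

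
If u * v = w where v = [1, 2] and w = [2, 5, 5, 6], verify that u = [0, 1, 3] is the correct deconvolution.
Forward-compute [0, 1, 3] * [1, 2]: w[0] = 0×1 = 0; w[1] = 0×2 + 1×1 = 1; w[2] = 1×2 + 3×1 = 5; w[3] = 3×2 = 6 → [0, 1, 5, 6]. Does not match given w = [2, 5, 5, 6].

Not verified. [0, 1, 3] * [1, 2] = [0, 1, 5, 6], which differs from [2, 5, 5, 6] at index 0.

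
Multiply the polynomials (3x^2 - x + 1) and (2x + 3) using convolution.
Ascending coefficients: a = [1, -1, 3], b = [3, 2]. c[0] = 1×3 = 3; c[1] = 1×2 + -1×3 = -1; c[2] = -1×2 + 3×3 = 7; c[3] = 3×2 = 6. Result coefficients: [3, -1, 7, 6] → 6x^3 + 7x^2 - x + 3

6x^3 + 7x^2 - x + 3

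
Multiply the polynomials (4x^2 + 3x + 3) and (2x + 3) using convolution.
Ascending coefficients: a = [3, 3, 4], b = [3, 2]. c[0] = 3×3 = 9; c[1] = 3×2 + 3×3 = 15; c[2] = 3×2 + 4×3 = 18; c[3] = 4×2 = 8. Result coefficients: [9, 15, 18, 8] → 8x^3 + 18x^2 + 15x + 9

8x^3 + 18x^2 + 15x + 9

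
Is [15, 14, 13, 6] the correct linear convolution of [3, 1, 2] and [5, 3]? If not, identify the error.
Recompute linear convolution of [3, 1, 2] and [5, 3]: y[0] = 3×5 = 15; y[1] = 3×3 + 1×5 = 14; y[2] = 1×3 + 2×5 = 13; y[3] = 2×3 = 6 → [15, 14, 13, 6]. Given [15, 14, 13, 6] matches, so answer: Yes

Yes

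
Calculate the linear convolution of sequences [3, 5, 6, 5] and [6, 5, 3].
y[0] = 3×6 = 18; y[1] = 3×5 + 5×6 = 45; y[2] = 3×3 + 5×5 + 6×6 = 70; y[3] = 5×3 + 6×5 + 5×6 = 75; y[4] = 6×3 + 5×5 = 43; y[5] = 5×3 = 15

[18, 45, 70, 75, 43, 15]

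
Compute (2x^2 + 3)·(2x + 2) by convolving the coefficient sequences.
Ascending coefficients: a = [3, 0, 2], b = [2, 2]. c[0] = 3×2 = 6; c[1] = 3×2 + 0×2 = 6; c[2] = 0×2 + 2×2 = 4; c[3] = 2×2 = 4. Result coefficients: [6, 6, 4, 4] → 4x^3 + 4x^2 + 6x + 6

4x^3 + 4x^2 + 6x + 6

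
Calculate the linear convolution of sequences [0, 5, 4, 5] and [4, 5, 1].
y[0] = 0×4 = 0; y[1] = 0×5 + 5×4 = 20; y[2] = 0×1 + 5×5 + 4×4 = 41; y[3] = 5×1 + 4×5 + 5×4 = 45; y[4] = 4×1 + 5×5 = 29; y[5] = 5×1 = 5

[0, 20, 41, 45, 29, 5]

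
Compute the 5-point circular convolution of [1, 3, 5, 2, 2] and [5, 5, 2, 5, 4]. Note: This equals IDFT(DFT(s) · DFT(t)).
Either evaluate y[k] = Σ_j s[j]·t[(k-j) mod 5] directly, or use IDFT(DFT(s) · DFT(t)). y[0] = 1×5 + 3×4 + 5×5 + 2×2 + 2×5 = 56; y[1] = 1×5 + 3×5 + 5×4 + 2×5 + 2×2 = 54; y[2] = 1×2 + 3×5 + 5×5 + 2×4 + 2×5 = 60; y[3] = 1×5 + 3×2 + 5×5 + 2×5 + 2×4 = 54; y[4] = 1×4 + 3×5 + 5×2 + 2×5 + 2×5 = 49. Result: [56, 54, 60, 54, 49]

[56, 54, 60, 54, 49]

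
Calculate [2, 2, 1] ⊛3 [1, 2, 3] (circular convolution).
Use y[k] = Σ_j x[j]·h[(k-j) mod 3]. y[0] = 2×1 + 2×3 + 1×2 = 10; y[1] = 2×2 + 2×1 + 1×3 = 9; y[2] = 2×3 + 2×2 + 1×1 = 11. Result: [10, 9, 11]

[10, 9, 11]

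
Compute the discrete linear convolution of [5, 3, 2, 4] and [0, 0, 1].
y[0] = 5×0 = 0; y[1] = 5×0 + 3×0 = 0; y[2] = 5×1 + 3×0 + 2×0 = 5; y[3] = 3×1 + 2×0 + 4×0 = 3; y[4] = 2×1 + 4×0 = 2; y[5] = 4×1 = 4

[0, 0, 5, 3, 2, 4]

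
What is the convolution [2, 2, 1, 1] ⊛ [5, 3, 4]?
y[0] = 2×5 = 10; y[1] = 2×3 + 2×5 = 16; y[2] = 2×4 + 2×3 + 1×5 = 19; y[3] = 2×4 + 1×3 + 1×5 = 16; y[4] = 1×4 + 1×3 = 7; y[5] = 1×4 = 4

[10, 16, 19, 16, 7, 4]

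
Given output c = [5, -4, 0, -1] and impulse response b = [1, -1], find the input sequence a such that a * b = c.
Deconvolve c=[5, -4, 0, -1] by b=[1, -1]. Since b[0]=1, solve forward: a[0] = c[0] / 1 = 5; a[1] = (c[1] - 5×-1) / 1 = 1; a[2] = (c[2] - 1×-1) / 1 = 1. So a = [5, 1, 1]. Check by forward convolution: c[0] = 5×1 = 5; c[1] = 5×-1 + 1×1 = -4; c[2] = 1×-1 + 1×1 = 0; c[3] = 1×-1 = -1

[5, 1, 1]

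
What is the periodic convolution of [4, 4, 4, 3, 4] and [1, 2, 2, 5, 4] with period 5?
Use y[k] = Σ_j x[j]·h[(k-j) mod 5]. y[0] = 4×1 + 4×4 + 4×5 + 3×2 + 4×2 = 54; y[1] = 4×2 + 4×1 + 4×4 + 3×5 + 4×2 = 51; y[2] = 4×2 + 4×2 + 4×1 + 3×4 + 4×5 = 52; y[3] = 4×5 + 4×2 + 4×2 + 3×1 + 4×4 = 55; y[4] = 4×4 + 4×5 + 4×2 + 3×2 + 4×1 = 54. Result: [54, 51, 52, 55, 54]

[54, 51, 52, 55, 54]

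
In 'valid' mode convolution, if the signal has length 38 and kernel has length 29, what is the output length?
'Valid' mode counts only positions where the kernel fully overlaps the signal: m - n + 1 = 38 - 29 + 1 = 10

10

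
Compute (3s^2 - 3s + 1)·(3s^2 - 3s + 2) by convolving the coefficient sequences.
Ascending coefficients: a = [1, -3, 3], b = [2, -3, 3]. c[0] = 1×2 = 2; c[1] = 1×-3 + -3×2 = -9; c[2] = 1×3 + -3×-3 + 3×2 = 18; c[3] = -3×3 + 3×-3 = -18; c[4] = 3×3 = 9. Result coefficients: [2, -9, 18, -18, 9] → 9s^4 - 18s^3 + 18s^2 - 9s + 2

9s^4 - 18s^3 + 18s^2 - 9s + 2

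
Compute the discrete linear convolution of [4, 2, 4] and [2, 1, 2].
y[0] = 4×2 = 8; y[1] = 4×1 + 2×2 = 8; y[2] = 4×2 + 2×1 + 4×2 = 18; y[3] = 2×2 + 4×1 = 8; y[4] = 4×2 = 8

[8, 8, 18, 8, 8]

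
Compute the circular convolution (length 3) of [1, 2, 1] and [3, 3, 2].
Use y[k] = Σ_j a[j]·b[(k-j) mod 3]. y[0] = 1×3 + 2×2 + 1×3 = 10; y[1] = 1×3 + 2×3 + 1×2 = 11; y[2] = 1×2 + 2×3 + 1×3 = 11. Result: [10, 11, 11]

[10, 11, 11]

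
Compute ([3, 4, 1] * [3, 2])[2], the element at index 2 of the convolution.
Use y[k] = Σ_i a[i]·b[k-i] at k=2. y[2] = 4×2 + 1×3 = 11

11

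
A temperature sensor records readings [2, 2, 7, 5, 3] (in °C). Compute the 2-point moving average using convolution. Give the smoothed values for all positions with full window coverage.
2-point moving average kernel = [1, 1]. Apply in 'valid' mode (full window coverage): avg[0] = (2 + 2) / 2 = 2.0; avg[1] = (2 + 7) / 2 = 4.5; avg[2] = (7 + 5) / 2 = 6.0; avg[3] = (5 + 3) / 2 = 4.0. Smoothed values: [2.0, 4.5, 6.0, 4.0]

[2.0, 4.5, 6.0, 4.0]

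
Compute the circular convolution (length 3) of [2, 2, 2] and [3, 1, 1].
Use y[k] = Σ_j f[j]·g[(k-j) mod 3]. y[0] = 2×3 + 2×1 + 2×1 = 10; y[1] = 2×1 + 2×3 + 2×1 = 10; y[2] = 2×1 + 2×1 + 2×3 = 10. Result: [10, 10, 10]

[10, 10, 10]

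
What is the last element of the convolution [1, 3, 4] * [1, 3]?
Use y[k] = Σ_i a[i]·b[k-i] at k=3. y[3] = 4×3 = 12

12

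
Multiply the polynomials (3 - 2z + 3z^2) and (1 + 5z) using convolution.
Ascending coefficients: a = [3, -2, 3], b = [1, 5]. c[0] = 3×1 = 3; c[1] = 3×5 + -2×1 = 13; c[2] = -2×5 + 3×1 = -7; c[3] = 3×5 = 15. Result coefficients: [3, 13, -7, 15] → 3 + 13z - 7z^2 + 15z^3

3 + 13z - 7z^2 + 15z^3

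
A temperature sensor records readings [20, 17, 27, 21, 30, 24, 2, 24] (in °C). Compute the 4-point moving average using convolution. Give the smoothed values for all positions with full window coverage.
4-point moving average kernel = [1, 1, 1, 1]. Apply in 'valid' mode (full window coverage): avg[0] = (20 + 17 + 27 + 21) / 4 = 21.25; avg[1] = (17 + 27 + 21 + 30) / 4 = 23.75; avg[2] = (27 + 21 + 30 + 24) / 4 = 25.5; avg[3] = (21 + 30 + 24 + 2) / 4 = 19.25; avg[4] = (30 + 24 + 2 + 24) / 4 = 20.0. Smoothed values: [21.25, 23.75, 25.5, 19.25, 20.0]

[21.25, 23.75, 25.5, 19.25, 20.0]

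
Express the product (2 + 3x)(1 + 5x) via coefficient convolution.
Ascending coefficients: a = [2, 3], b = [1, 5]. c[0] = 2×1 = 2; c[1] = 2×5 + 3×1 = 13; c[2] = 3×5 = 15. Result coefficients: [2, 13, 15] → 2 + 13x + 15x^2

2 + 13x + 15x^2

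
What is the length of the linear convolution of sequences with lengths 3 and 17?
Linear/full convolution length: m + n - 1 = 3 + 17 - 1 = 19

19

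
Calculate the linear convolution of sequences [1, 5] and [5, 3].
y[0] = 1×5 = 5; y[1] = 1×3 + 5×5 = 28; y[2] = 5×3 = 15

[5, 28, 15]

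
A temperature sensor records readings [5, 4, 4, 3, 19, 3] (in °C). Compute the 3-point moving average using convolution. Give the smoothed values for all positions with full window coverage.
3-point moving average kernel = [1, 1, 1]. Apply in 'valid' mode (full window coverage): avg[0] = (5 + 4 + 4) / 3 = 4.33; avg[1] = (4 + 4 + 3) / 3 = 3.67; avg[2] = (4 + 3 + 19) / 3 = 8.67; avg[3] = (3 + 19 + 3) / 3 = 8.33. Smoothed values: [4.33, 3.67, 8.67, 8.33]

[4.33, 3.67, 8.67, 8.33]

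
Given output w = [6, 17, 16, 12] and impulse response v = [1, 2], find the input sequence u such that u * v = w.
Deconvolve w=[6, 17, 16, 12] by v=[1, 2]. Since v[0]=1, solve forward: u[0] = w[0] / 1 = 6; u[1] = (w[1] - 6×2) / 1 = 5; u[2] = (w[2] - 5×2) / 1 = 6. So u = [6, 5, 6]. Check by forward convolution: w[0] = 6×1 = 6; w[1] = 6×2 + 5×1 = 17; w[2] = 5×2 + 6×1 = 16; w[3] = 6×2 = 12

[6, 5, 6]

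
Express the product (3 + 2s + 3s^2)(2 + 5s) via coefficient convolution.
Ascending coefficients: a = [3, 2, 3], b = [2, 5]. c[0] = 3×2 = 6; c[1] = 3×5 + 2×2 = 19; c[2] = 2×5 + 3×2 = 16; c[3] = 3×5 = 15. Result coefficients: [6, 19, 16, 15] → 6 + 19s + 16s^2 + 15s^3

6 + 19s + 16s^2 + 15s^3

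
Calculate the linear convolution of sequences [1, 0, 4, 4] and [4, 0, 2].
y[0] = 1×4 = 4; y[1] = 1×0 + 0×4 = 0; y[2] = 1×2 + 0×0 + 4×4 = 18; y[3] = 0×2 + 4×0 + 4×4 = 16; y[4] = 4×2 + 4×0 = 8; y[5] = 4×2 = 8

[4, 0, 18, 16, 8, 8]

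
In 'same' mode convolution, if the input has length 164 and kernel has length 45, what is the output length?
'Same' mode returns an output with the same length as the input: 164

164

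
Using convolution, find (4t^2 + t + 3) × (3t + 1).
Ascending coefficients: a = [3, 1, 4], b = [1, 3]. c[0] = 3×1 = 3; c[1] = 3×3 + 1×1 = 10; c[2] = 1×3 + 4×1 = 7; c[3] = 4×3 = 12. Result coefficients: [3, 10, 7, 12] → 12t^3 + 7t^2 + 10t + 3

12t^3 + 7t^2 + 10t + 3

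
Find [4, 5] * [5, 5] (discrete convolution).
y[0] = 4×5 = 20; y[1] = 4×5 + 5×5 = 45; y[2] = 5×5 = 25

[20, 45, 25]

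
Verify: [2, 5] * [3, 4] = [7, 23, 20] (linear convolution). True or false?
Recompute linear convolution of [2, 5] and [3, 4]: y[0] = 2×3 = 6; y[1] = 2×4 + 5×3 = 23; y[2] = 5×4 = 20 → [6, 23, 20]. Compare to given [7, 23, 20]: they differ at index 0: given 7, correct 6, so answer: No

No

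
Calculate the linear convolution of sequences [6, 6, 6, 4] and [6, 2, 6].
y[0] = 6×6 = 36; y[1] = 6×2 + 6×6 = 48; y[2] = 6×6 + 6×2 + 6×6 = 84; y[3] = 6×6 + 6×2 + 4×6 = 72; y[4] = 6×6 + 4×2 = 44; y[5] = 4×6 = 24

[36, 48, 84, 72, 44, 24]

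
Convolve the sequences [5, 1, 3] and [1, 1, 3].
y[0] = 5×1 = 5; y[1] = 5×1 + 1×1 = 6; y[2] = 5×3 + 1×1 + 3×1 = 19; y[3] = 1×3 + 3×1 = 6; y[4] = 3×3 = 9

[5, 6, 19, 6, 9]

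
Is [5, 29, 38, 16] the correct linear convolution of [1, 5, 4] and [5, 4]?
Recompute linear convolution of [1, 5, 4] and [5, 4]: y[0] = 1×5 = 5; y[1] = 1×4 + 5×5 = 29; y[2] = 5×4 + 4×5 = 40; y[3] = 4×4 = 16 → [5, 29, 40, 16]. Compare to given [5, 29, 38, 16]: they differ at index 2: given 38, correct 40, so answer: No

No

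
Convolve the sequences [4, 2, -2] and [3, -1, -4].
y[0] = 4×3 = 12; y[1] = 4×-1 + 2×3 = 2; y[2] = 4×-4 + 2×-1 + -2×3 = -24; y[3] = 2×-4 + -2×-1 = -6; y[4] = -2×-4 = 8

[12, 2, -24, -6, 8]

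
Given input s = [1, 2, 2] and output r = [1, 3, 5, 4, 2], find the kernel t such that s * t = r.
Output length 5 = len(s) + len(t) - 1 ⇒ len(t) = 3. Solve t forward using t[k] = (r[k] - Σ_{i≥1} s[i]·t[k-i]) / s[0]: t[0] = r[0] / s[0] = 1 / 1 = 1; t[1] = (r[1] - 2×1) / s[0] = (3 - 2×1) / 1 = 1; t[2] = (r[2] - 2×1 - 2×1) / s[0] = (5 - 2×1 - 2×1) / 1 = 1. So t = [1, 1, 1]. Forward-check [1, 2, 2] * [1, 1, 1]: r[0] = 1×1 = 1; r[1] = 1×1 + 2×1 = 3; r[2] = 1×1 + 2×1 + 2×1 = 5; r[3] = 2×1 + 2×1 = 4; r[4] = 2×1 = 2 → [1, 3, 5, 4, 2] ✓

[1, 1, 1]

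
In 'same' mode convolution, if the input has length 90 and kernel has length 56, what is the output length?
'Same' mode returns an output with the same length as the input: 90

90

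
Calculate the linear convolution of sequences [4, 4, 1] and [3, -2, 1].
y[0] = 4×3 = 12; y[1] = 4×-2 + 4×3 = 4; y[2] = 4×1 + 4×-2 + 1×3 = -1; y[3] = 4×1 + 1×-2 = 2; y[4] = 1×1 = 1

[12, 4, -1, 2, 1]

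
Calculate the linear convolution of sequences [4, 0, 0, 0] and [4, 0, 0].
y[0] = 4×4 = 16; y[1] = 4×0 + 0×4 = 0; y[2] = 4×0 + 0×0 + 0×4 = 0; y[3] = 0×0 + 0×0 + 0×4 = 0; y[4] = 0×0 + 0×0 = 0; y[5] = 0×0 = 0

[16, 0, 0, 0, 0, 0]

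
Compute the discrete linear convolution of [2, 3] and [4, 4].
y[0] = 2×4 = 8; y[1] = 2×4 + 3×4 = 20; y[2] = 3×4 = 12

[8, 20, 12]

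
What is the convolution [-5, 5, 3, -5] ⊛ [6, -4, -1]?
y[0] = -5×6 = -30; y[1] = -5×-4 + 5×6 = 50; y[2] = -5×-1 + 5×-4 + 3×6 = 3; y[3] = 5×-1 + 3×-4 + -5×6 = -47; y[4] = 3×-1 + -5×-4 = 17; y[5] = -5×-1 = 5

[-30, 50, 3, -47, 17, 5]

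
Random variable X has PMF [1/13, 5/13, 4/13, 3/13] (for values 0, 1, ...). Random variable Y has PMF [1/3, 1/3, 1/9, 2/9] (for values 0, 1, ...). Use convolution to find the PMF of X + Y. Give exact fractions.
P(X+Y=k) = Σ_i P(X=i)·P(Y=k-i) — a convolution of [1/13, 5/13, 4/13, 3/13] and [1/3, 1/3, 1/9, 2/9]. P(X+Y=0) = (1/13)×(1/3) = 1/39; P(X+Y=1) = (1/13)×(1/3) + (5/13)×(1/3) = 1/39 + 5/39 = 2/13; P(X+Y=2) = (1/13)×(1/9) + (5/13)×(1/3) + (4/13)×(1/3) = 1/117 + 5/39 + 4/39 = 28/117; P(X+Y=3) = (1/13)×(2/9) + (5/13)×(1/9) + (4/13)×(1/3) + (3/13)×(1/3) = 2/117 + 5/117 + 4/39 + 1/13 = 28/117; P(X+Y=4) = (5/13)×(2/9) + (4/13)×(1/9) + (3/13)×(1/3) = 10/117 + 4/117 + 1/13 = 23/117; P(X+Y=5) = (4/13)×(2/9) + (3/13)×(1/9) = 8/117 + 1/39 = 11/117; P(X+Y=6) = (3/13)×(2/9) = 2/39. PMF: [1/39, 2/13, 28/117, 28/117, 23/117, 11/117, 2/39] (sums to 1 ✓)

[1/39, 2/13, 28/117, 28/117, 23/117, 11/117, 2/39]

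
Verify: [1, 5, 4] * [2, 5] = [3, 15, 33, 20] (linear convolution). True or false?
Recompute linear convolution of [1, 5, 4] and [2, 5]: y[0] = 1×2 = 2; y[1] = 1×5 + 5×2 = 15; y[2] = 5×5 + 4×2 = 33; y[3] = 4×5 = 20 → [2, 15, 33, 20]. Compare to given [3, 15, 33, 20]: they differ at index 0: given 3, correct 2, so answer: No

No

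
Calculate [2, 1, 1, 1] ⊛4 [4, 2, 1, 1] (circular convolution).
Use y[k] = Σ_j a[j]·b[(k-j) mod 4]. y[0] = 2×4 + 1×1 + 1×1 + 1×2 = 12; y[1] = 2×2 + 1×4 + 1×1 + 1×1 = 10; y[2] = 2×1 + 1×2 + 1×4 + 1×1 = 9; y[3] = 2×1 + 1×1 + 1×2 + 1×4 = 9. Result: [12, 10, 9, 9]

[12, 10, 9, 9]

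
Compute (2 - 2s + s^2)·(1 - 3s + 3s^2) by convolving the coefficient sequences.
Ascending coefficients: a = [2, -2, 1], b = [1, -3, 3]. c[0] = 2×1 = 2; c[1] = 2×-3 + -2×1 = -8; c[2] = 2×3 + -2×-3 + 1×1 = 13; c[3] = -2×3 + 1×-3 = -9; c[4] = 1×3 = 3. Result coefficients: [2, -8, 13, -9, 3] → 2 - 8s + 13s^2 - 9s^3 + 3s^4

2 - 8s + 13s^2 - 9s^3 + 3s^4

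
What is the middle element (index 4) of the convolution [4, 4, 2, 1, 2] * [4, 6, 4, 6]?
Use y[k] = Σ_i a[i]·b[k-i] at k=4. y[4] = 4×6 + 2×4 + 1×6 + 2×4 = 46

46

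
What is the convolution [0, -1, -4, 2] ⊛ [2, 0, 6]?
y[0] = 0×2 = 0; y[1] = 0×0 + -1×2 = -2; y[2] = 0×6 + -1×0 + -4×2 = -8; y[3] = -1×6 + -4×0 + 2×2 = -2; y[4] = -4×6 + 2×0 = -24; y[5] = 2×6 = 12

[0, -2, -8, -2, -24, 12]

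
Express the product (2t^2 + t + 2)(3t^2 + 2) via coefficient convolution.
Ascending coefficients: a = [2, 1, 2], b = [2, 0, 3]. c[0] = 2×2 = 4; c[1] = 2×0 + 1×2 = 2; c[2] = 2×3 + 1×0 + 2×2 = 10; c[3] = 1×3 + 2×0 = 3; c[4] = 2×3 = 6. Result coefficients: [4, 2, 10, 3, 6] → 6t^4 + 3t^3 + 10t^2 + 2t + 4

6t^4 + 3t^3 + 10t^2 + 2t + 4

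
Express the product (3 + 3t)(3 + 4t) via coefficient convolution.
Ascending coefficients: a = [3, 3], b = [3, 4]. c[0] = 3×3 = 9; c[1] = 3×4 + 3×3 = 21; c[2] = 3×4 = 12. Result coefficients: [9, 21, 12] → 9 + 21t + 12t^2

9 + 21t + 12t^2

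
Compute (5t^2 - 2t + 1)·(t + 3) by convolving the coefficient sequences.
Ascending coefficients: a = [1, -2, 5], b = [3, 1]. c[0] = 1×3 = 3; c[1] = 1×1 + -2×3 = -5; c[2] = -2×1 + 5×3 = 13; c[3] = 5×1 = 5. Result coefficients: [3, -5, 13, 5] → 5t^3 + 13t^2 - 5t + 3

5t^3 + 13t^2 - 5t + 3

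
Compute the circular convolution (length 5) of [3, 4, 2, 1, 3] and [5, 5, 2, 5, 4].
Use y[k] = Σ_j u[j]·v[(k-j) mod 5]. y[0] = 3×5 + 4×4 + 2×5 + 1×2 + 3×5 = 58; y[1] = 3×5 + 4×5 + 2×4 + 1×5 + 3×2 = 54; y[2] = 3×2 + 4×5 + 2×5 + 1×4 + 3×5 = 55; y[3] = 3×5 + 4×2 + 2×5 + 1×5 + 3×4 = 50; y[4] = 3×4 + 4×5 + 2×2 + 1×5 + 3×5 = 56. Result: [58, 54, 55, 50, 56]

[58, 54, 55, 50, 56]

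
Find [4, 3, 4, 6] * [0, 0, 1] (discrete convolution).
y[0] = 4×0 = 0; y[1] = 4×0 + 3×0 = 0; y[2] = 4×1 + 3×0 + 4×0 = 4; y[3] = 3×1 + 4×0 + 6×0 = 3; y[4] = 4×1 + 6×0 = 4; y[5] = 6×1 = 6

[0, 0, 4, 3, 4, 6]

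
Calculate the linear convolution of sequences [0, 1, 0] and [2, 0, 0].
y[0] = 0×2 = 0; y[1] = 0×0 + 1×2 = 2; y[2] = 0×0 + 1×0 + 0×2 = 0; y[3] = 1×0 + 0×0 = 0; y[4] = 0×0 = 0

[0, 2, 0, 0, 0]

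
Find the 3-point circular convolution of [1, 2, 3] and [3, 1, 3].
Use y[k] = Σ_j a[j]·b[(k-j) mod 3]. y[0] = 1×3 + 2×3 + 3×1 = 12; y[1] = 1×1 + 2×3 + 3×3 = 16; y[2] = 1×3 + 2×1 + 3×3 = 14. Result: [12, 16, 14]

[12, 16, 14]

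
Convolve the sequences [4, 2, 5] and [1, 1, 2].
y[0] = 4×1 = 4; y[1] = 4×1 + 2×1 = 6; y[2] = 4×2 + 2×1 + 5×1 = 15; y[3] = 2×2 + 5×1 = 9; y[4] = 5×2 = 10

[4, 6, 15, 9, 10]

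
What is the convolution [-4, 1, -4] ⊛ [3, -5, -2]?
y[0] = -4×3 = -12; y[1] = -4×-5 + 1×3 = 23; y[2] = -4×-2 + 1×-5 + -4×3 = -9; y[3] = 1×-2 + -4×-5 = 18; y[4] = -4×-2 = 8

[-12, 23, -9, 18, 8]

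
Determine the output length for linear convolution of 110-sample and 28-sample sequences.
Linear/full convolution length: m + n - 1 = 110 + 28 - 1 = 137

137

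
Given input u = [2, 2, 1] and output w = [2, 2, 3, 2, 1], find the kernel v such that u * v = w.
Output length 5 = len(u) + len(v) - 1 ⇒ len(v) = 3. Solve v forward using v[k] = (w[k] - Σ_{i≥1} u[i]·v[k-i]) / u[0]: v[0] = w[0] / u[0] = 2 / 2 = 1; v[1] = (w[1] - 2×1) / u[0] = (2 - 2×1) / 2 = 0; v[2] = (w[2] - 2×0 - 1×1) / u[0] = (3 - 2×0 - 1×1) / 2 = 1. So v = [1, 0, 1]. Forward-check [2, 2, 1] * [1, 0, 1]: w[0] = 2×1 = 2; w[1] = 2×0 + 2×1 = 2; w[2] = 2×1 + 2×0 + 1×1 = 3; w[3] = 2×1 + 1×0 = 2; w[4] = 1×1 = 1 → [2, 2, 3, 2, 1] ✓

[1, 0, 1]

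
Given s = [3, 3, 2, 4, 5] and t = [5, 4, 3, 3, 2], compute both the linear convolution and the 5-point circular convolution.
Linear: y_lin[0] = 3×5 = 15; y_lin[1] = 3×4 + 3×5 = 27; y_lin[2] = 3×3 + 3×4 + 2×5 = 31; y_lin[3] = 3×3 + 3×3 + 2×4 + 4×5 = 46; y_lin[4] = 3×2 + 3×3 + 2×3 + 4×4 + 5×5 = 62; y_lin[5] = 3×2 + 2×3 + 4×3 + 5×4 = 44; y_lin[6] = 2×2 + 4×3 + 5×3 = 31; y_lin[7] = 4×2 + 5×3 = 23; y_lin[8] = 5×2 = 10 → [15, 27, 31, 46, 62, 44, 31, 23, 10]. Circular (length 5): y[0] = 3×5 + 3×2 + 2×3 + 4×3 + 5×4 = 59; y[1] = 3×4 + 3×5 + 2×2 + 4×3 + 5×3 = 58; y[2] = 3×3 + 3×4 + 2×5 + 4×2 + 5×3 = 54; y[3] = 3×3 + 3×3 + 2×4 + 4×5 + 5×2 = 56; y[4] = 3×2 + 3×3 + 2×3 + 4×4 + 5×5 = 62 → [59, 58, 54, 56, 62]

Linear: [15, 27, 31, 46, 62, 44, 31, 23, 10], Circular: [59, 58, 54, 56, 62]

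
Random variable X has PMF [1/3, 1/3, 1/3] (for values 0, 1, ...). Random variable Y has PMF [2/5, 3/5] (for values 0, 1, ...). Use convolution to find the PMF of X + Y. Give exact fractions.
P(X+Y=k) = Σ_i P(X=i)·P(Y=k-i) — a convolution of [1/3, 1/3, 1/3] and [2/5, 3/5]. P(X+Y=0) = (1/3)×(2/5) = 2/15; P(X+Y=1) = (1/3)×(3/5) + (1/3)×(2/5) = 1/5 + 2/15 = 1/3; P(X+Y=2) = (1/3)×(3/5) + (1/3)×(2/5) = 1/5 + 2/15 = 1/3; P(X+Y=3) = (1/3)×(3/5) = 1/5. PMF: [2/15, 1/3, 1/3, 1/5] (sums to 1 ✓)

[2/15, 1/3, 1/3, 1/5]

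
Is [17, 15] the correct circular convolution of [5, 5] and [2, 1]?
Recompute circular convolution of [5, 5] and [2, 1]: y[0] = 5×2 + 5×1 = 15; y[1] = 5×1 + 5×2 = 15 → [15, 15]. Compare to given [17, 15]: they differ at index 0: given 17, correct 15, so answer: No

No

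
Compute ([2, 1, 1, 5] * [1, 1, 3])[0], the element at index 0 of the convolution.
Use y[k] = Σ_i a[i]·b[k-i] at k=0. y[0] = 2×1 = 2

2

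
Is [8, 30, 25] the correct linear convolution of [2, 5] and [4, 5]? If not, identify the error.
Recompute linear convolution of [2, 5] and [4, 5]: y[0] = 2×4 = 8; y[1] = 2×5 + 5×4 = 30; y[2] = 5×5 = 25 → [8, 30, 25]. Given [8, 30, 25] matches, so answer: Yes

Yes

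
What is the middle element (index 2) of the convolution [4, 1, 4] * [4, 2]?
Use y[k] = Σ_i a[i]·b[k-i] at k=2. y[2] = 1×2 + 4×4 = 18

18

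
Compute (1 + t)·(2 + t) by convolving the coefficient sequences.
Ascending coefficients: a = [1, 1], b = [2, 1]. c[0] = 1×2 = 2; c[1] = 1×1 + 1×2 = 3; c[2] = 1×1 = 1. Result coefficients: [2, 3, 1] → 2 + 3t + t^2

2 + 3t + t^2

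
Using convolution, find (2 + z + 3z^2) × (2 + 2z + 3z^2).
Ascending coefficients: a = [2, 1, 3], b = [2, 2, 3]. c[0] = 2×2 = 4; c[1] = 2×2 + 1×2 = 6; c[2] = 2×3 + 1×2 + 3×2 = 14; c[3] = 1×3 + 3×2 = 9; c[4] = 3×3 = 9. Result coefficients: [4, 6, 14, 9, 9] → 4 + 6z + 14z^2 + 9z^3 + 9z^4

4 + 6z + 14z^2 + 9z^3 + 9z^4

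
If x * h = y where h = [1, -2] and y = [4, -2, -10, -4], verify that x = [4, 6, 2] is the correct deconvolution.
Forward-compute [4, 6, 2] * [1, -2]: y[0] = 4×1 = 4; y[1] = 4×-2 + 6×1 = -2; y[2] = 6×-2 + 2×1 = -10; y[3] = 2×-2 = -4 → [4, -2, -10, -4]. Matches given y = [4, -2, -10, -4], so verified.

Verified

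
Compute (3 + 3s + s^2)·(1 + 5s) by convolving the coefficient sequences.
Ascending coefficients: a = [3, 3, 1], b = [1, 5]. c[0] = 3×1 = 3; c[1] = 3×5 + 3×1 = 18; c[2] = 3×5 + 1×1 = 16; c[3] = 1×5 = 5. Result coefficients: [3, 18, 16, 5] → 3 + 18s + 16s^2 + 5s^3

3 + 18s + 16s^2 + 5s^3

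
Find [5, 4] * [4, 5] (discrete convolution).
y[0] = 5×4 = 20; y[1] = 5×5 + 4×4 = 41; y[2] = 4×5 = 20

[20, 41, 20]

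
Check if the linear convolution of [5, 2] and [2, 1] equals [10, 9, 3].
Recompute linear convolution of [5, 2] and [2, 1]: y[0] = 5×2 = 10; y[1] = 5×1 + 2×2 = 9; y[2] = 2×1 = 2 → [10, 9, 2]. Compare to given [10, 9, 3]: they differ at index 2: given 3, correct 2, so answer: No

No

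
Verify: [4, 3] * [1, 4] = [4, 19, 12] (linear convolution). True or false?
Recompute linear convolution of [4, 3] and [1, 4]: y[0] = 4×1 = 4; y[1] = 4×4 + 3×1 = 19; y[2] = 3×4 = 12 → [4, 19, 12]. Given [4, 19, 12] matches, so answer: Yes

Yes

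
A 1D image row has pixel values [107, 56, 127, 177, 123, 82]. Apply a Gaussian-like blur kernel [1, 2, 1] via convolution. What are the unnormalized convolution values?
Convolve image row [107, 56, 127, 177, 123, 82] with kernel [1, 2, 1]: y[0] = 107×1 = 107; y[1] = 107×2 + 56×1 = 270; y[2] = 107×1 + 56×2 + 127×1 = 346; y[3] = 56×1 + 127×2 + 177×1 = 487; y[4] = 127×1 + 177×2 + 123×1 = 604; y[5] = 177×1 + 123×2 + 82×1 = 505; y[6] = 123×1 + 82×2 = 287; y[7] = 82×1 = 82 → [107, 270, 346, 487, 604, 505, 287, 82]. Normalization factor = sum(kernel) = 4.

[107, 270, 346, 487, 604, 505, 287, 82]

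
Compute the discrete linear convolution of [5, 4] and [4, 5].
y[0] = 5×4 = 20; y[1] = 5×5 + 4×4 = 41; y[2] = 4×5 = 20

[20, 41, 20]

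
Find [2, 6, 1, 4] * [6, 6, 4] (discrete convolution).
y[0] = 2×6 = 12; y[1] = 2×6 + 6×6 = 48; y[2] = 2×4 + 6×6 + 1×6 = 50; y[3] = 6×4 + 1×6 + 4×6 = 54; y[4] = 1×4 + 4×6 = 28; y[5] = 4×4 = 16

[12, 48, 50, 54, 28, 16]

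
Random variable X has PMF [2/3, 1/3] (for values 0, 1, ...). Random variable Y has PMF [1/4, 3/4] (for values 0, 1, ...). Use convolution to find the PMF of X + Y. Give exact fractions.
P(X+Y=k) = Σ_i P(X=i)·P(Y=k-i) — a convolution of [2/3, 1/3] and [1/4, 3/4]. P(X+Y=0) = (2/3)×(1/4) = 1/6; P(X+Y=1) = (2/3)×(3/4) + (1/3)×(1/4) = 1/2 + 1/12 = 7/12; P(X+Y=2) = (1/3)×(3/4) = 1/4. PMF: [1/6, 7/12, 1/4] (sums to 1 ✓)

[1/6, 7/12, 1/4]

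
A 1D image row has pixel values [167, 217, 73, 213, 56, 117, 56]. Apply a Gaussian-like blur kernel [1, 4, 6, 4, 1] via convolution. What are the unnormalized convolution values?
Convolve image row [167, 217, 73, 213, 56, 117, 56] with kernel [1, 4, 6, 4, 1]: y[0] = 167×1 = 167; y[1] = 167×4 + 217×1 = 885; y[2] = 167×6 + 217×4 + 73×1 = 1943; y[3] = 167×4 + 217×6 + 73×4 + 213×1 = 2475; y[4] = 167×1 + 217×4 + 73×6 + 213×4 + 56×1 = 2381; y[5] = 217×1 + 73×4 + 213×6 + 56×4 + 117×1 = 2128; y[6] = 73×1 + 213×4 + 56×6 + 117×4 + 56×1 = 1785; y[7] = 213×1 + 56×4 + 117×6 + 56×4 = 1363; y[8] = 56×1 + 117×4 + 56×6 = 860; y[9] = 117×1 + 56×4 = 341; y[10] = 56×1 = 56 → [167, 885, 1943, 2475, 2381, 2128, 1785, 1363, 860, 341, 56]. Normalization factor = sum(kernel) = 16.

[167, 885, 1943, 2475, 2381, 2128, 1785, 1363, 860, 341, 56]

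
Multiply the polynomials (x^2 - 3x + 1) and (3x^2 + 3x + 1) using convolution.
Ascending coefficients: a = [1, -3, 1], b = [1, 3, 3]. c[0] = 1×1 = 1; c[1] = 1×3 + -3×1 = 0; c[2] = 1×3 + -3×3 + 1×1 = -5; c[3] = -3×3 + 1×3 = -6; c[4] = 1×3 = 3. Result coefficients: [1, 0, -5, -6, 3] → 3x^4 - 6x^3 - 5x^2 + 1

3x^4 - 6x^3 - 5x^2 + 1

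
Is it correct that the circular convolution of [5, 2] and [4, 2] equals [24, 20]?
Recompute circular convolution of [5, 2] and [4, 2]: y[0] = 5×4 + 2×2 = 24; y[1] = 5×2 + 2×4 = 18 → [24, 18]. Compare to given [24, 20]: they differ at index 1: given 20, correct 18, so answer: No

No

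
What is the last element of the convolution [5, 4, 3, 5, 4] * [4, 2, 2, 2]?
Use y[k] = Σ_i a[i]·b[k-i] at k=7. y[7] = 4×2 = 8

8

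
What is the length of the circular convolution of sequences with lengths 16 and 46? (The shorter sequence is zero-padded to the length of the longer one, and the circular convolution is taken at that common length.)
Circular convolution (zero-padding the shorter input) has length max(m, n) = max(16, 46) = 46

46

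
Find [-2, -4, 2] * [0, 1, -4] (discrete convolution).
y[0] = -2×0 = 0; y[1] = -2×1 + -4×0 = -2; y[2] = -2×-4 + -4×1 + 2×0 = 4; y[3] = -4×-4 + 2×1 = 18; y[4] = 2×-4 = -8

[0, -2, 4, 18, -8]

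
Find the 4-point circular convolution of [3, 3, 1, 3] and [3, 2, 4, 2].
Use y[k] = Σ_j s[j]·t[(k-j) mod 4]. y[0] = 3×3 + 3×2 + 1×4 + 3×2 = 25; y[1] = 3×2 + 3×3 + 1×2 + 3×4 = 29; y[2] = 3×4 + 3×2 + 1×3 + 3×2 = 27; y[3] = 3×2 + 3×4 + 1×2 + 3×3 = 29. Result: [25, 29, 27, 29]

[25, 29, 27, 29]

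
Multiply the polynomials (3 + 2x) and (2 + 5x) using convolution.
Ascending coefficients: a = [3, 2], b = [2, 5]. c[0] = 3×2 = 6; c[1] = 3×5 + 2×2 = 19; c[2] = 2×5 = 10. Result coefficients: [6, 19, 10] → 6 + 19x + 10x^2

6 + 19x + 10x^2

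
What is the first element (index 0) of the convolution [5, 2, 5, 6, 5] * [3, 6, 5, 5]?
Use y[k] = Σ_i a[i]·b[k-i] at k=0. y[0] = 5×3 = 15

15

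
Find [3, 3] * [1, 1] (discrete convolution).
y[0] = 3×1 = 3; y[1] = 3×1 + 3×1 = 6; y[2] = 3×1 = 3

[3, 6, 3]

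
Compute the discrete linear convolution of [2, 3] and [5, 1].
y[0] = 2×5 = 10; y[1] = 2×1 + 3×5 = 17; y[2] = 3×1 = 3

[10, 17, 3]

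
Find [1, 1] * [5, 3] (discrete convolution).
y[0] = 1×5 = 5; y[1] = 1×3 + 1×5 = 8; y[2] = 1×3 = 3

[5, 8, 3]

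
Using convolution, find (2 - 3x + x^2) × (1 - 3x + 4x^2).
Ascending coefficients: a = [2, -3, 1], b = [1, -3, 4]. c[0] = 2×1 = 2; c[1] = 2×-3 + -3×1 = -9; c[2] = 2×4 + -3×-3 + 1×1 = 18; c[3] = -3×4 + 1×-3 = -15; c[4] = 1×4 = 4. Result coefficients: [2, -9, 18, -15, 4] → 2 - 9x + 18x^2 - 15x^3 + 4x^4

2 - 9x + 18x^2 - 15x^3 + 4x^4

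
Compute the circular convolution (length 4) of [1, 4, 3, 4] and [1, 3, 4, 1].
Use y[k] = Σ_j u[j]·v[(k-j) mod 4]. y[0] = 1×1 + 4×1 + 3×4 + 4×3 = 29; y[1] = 1×3 + 4×1 + 3×1 + 4×4 = 26; y[2] = 1×4 + 4×3 + 3×1 + 4×1 = 23; y[3] = 1×1 + 4×4 + 3×3 + 4×1 = 30. Result: [29, 26, 23, 30]

[29, 26, 23, 30]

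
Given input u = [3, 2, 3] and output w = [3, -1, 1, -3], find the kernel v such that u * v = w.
Output length 4 = len(u) + len(v) - 1 ⇒ len(v) = 2. Solve v forward using v[k] = (w[k] - Σ_{i≥1} u[i]·v[k-i]) / u[0]: v[0] = w[0] / u[0] = 3 / 3 = 1; v[1] = (w[1] - 2×1) / u[0] = (-1 - 2×1) / 3 = -1. So v = [1, -1]. Forward-check [3, 2, 3] * [1, -1]: w[0] = 3×1 = 3; w[1] = 3×-1 + 2×1 = -1; w[2] = 2×-1 + 3×1 = 1; w[3] = 3×-1 = -3 → [3, -1, 1, -3] ✓

[1, -1]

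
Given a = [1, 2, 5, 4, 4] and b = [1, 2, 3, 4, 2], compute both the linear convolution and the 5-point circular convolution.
Linear: y_lin[0] = 1×1 = 1; y_lin[1] = 1×2 + 2×1 = 4; y_lin[2] = 1×3 + 2×2 + 5×1 = 12; y_lin[3] = 1×4 + 2×3 + 5×2 + 4×1 = 24; y_lin[4] = 1×2 + 2×4 + 5×3 + 4×2 + 4×1 = 37; y_lin[5] = 2×2 + 5×4 + 4×3 + 4×2 = 44; y_lin[6] = 5×2 + 4×4 + 4×3 = 38; y_lin[7] = 4×2 + 4×4 = 24; y_lin[8] = 4×2 = 8 → [1, 4, 12, 24, 37, 44, 38, 24, 8]. Circular (length 5): y[0] = 1×1 + 2×2 + 5×4 + 4×3 + 4×2 = 45; y[1] = 1×2 + 2×1 + 5×2 + 4×4 + 4×3 = 42; y[2] = 1×3 + 2×2 + 5×1 + 4×2 + 4×4 = 36; y[3] = 1×4 + 2×3 + 5×2 + 4×1 + 4×2 = 32; y[4] = 1×2 + 2×4 + 5×3 + 4×2 + 4×1 = 37 → [45, 42, 36, 32, 37]

Linear: [1, 4, 12, 24, 37, 44, 38, 24, 8], Circular: [45, 42, 36, 32, 37]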